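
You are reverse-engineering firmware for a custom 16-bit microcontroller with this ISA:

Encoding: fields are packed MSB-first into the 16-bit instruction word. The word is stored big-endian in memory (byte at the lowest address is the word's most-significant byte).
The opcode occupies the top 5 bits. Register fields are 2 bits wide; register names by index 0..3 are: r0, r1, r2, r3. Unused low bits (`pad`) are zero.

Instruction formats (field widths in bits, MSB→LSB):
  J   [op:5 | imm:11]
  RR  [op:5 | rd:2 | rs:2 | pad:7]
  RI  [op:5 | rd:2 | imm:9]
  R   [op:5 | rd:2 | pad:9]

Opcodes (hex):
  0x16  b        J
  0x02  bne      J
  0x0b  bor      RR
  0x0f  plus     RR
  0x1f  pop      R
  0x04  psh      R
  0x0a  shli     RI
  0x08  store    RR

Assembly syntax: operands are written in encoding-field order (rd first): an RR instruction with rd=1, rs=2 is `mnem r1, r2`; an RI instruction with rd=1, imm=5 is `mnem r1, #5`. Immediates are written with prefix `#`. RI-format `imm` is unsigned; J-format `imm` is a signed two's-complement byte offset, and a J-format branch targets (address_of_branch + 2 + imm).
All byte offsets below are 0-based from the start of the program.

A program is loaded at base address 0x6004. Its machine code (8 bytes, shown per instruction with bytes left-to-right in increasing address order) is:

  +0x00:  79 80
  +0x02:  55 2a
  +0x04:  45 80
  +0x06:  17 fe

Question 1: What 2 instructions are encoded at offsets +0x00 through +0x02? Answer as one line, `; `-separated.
plus r0, r3; shli r2, #298

off 0x00: read 79 80 as big → 0x7980
  top 5b → 0xf → plus [RR]
  rd: (w>>9)&0x3=0x0 → r0
  rs: (w>>7)&0x3=0x3 → r3
off 0x02: read 55 2a as big → 0x552a
  top 5b → 0xa → shli [RI]
  rd: (w>>9)&0x3=0x2 → r2
  imm: (w>>0)&0x1ff=0x12a → #298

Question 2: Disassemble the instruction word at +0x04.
@+04  big-endian(45 80) = 0x4580
  op=0x4580>>11=0x8 ⇒ store (RR)
  rd: (w>>9)&0x3=0x2 → r2
  rs: (w>>7)&0x3=0x3 → r3

store r2, r3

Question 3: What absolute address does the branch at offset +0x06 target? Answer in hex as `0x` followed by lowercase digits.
+0x06: 17 fe ⇒ word 0x17fe (big)
  opcode bits[15:11]=0x2: bne/J
  [10:0] imm=2046 (s11→-2) = #-2
  target = base 0x6004 + off 0x06 + 2 + imm -2 = 0x600a

0x600a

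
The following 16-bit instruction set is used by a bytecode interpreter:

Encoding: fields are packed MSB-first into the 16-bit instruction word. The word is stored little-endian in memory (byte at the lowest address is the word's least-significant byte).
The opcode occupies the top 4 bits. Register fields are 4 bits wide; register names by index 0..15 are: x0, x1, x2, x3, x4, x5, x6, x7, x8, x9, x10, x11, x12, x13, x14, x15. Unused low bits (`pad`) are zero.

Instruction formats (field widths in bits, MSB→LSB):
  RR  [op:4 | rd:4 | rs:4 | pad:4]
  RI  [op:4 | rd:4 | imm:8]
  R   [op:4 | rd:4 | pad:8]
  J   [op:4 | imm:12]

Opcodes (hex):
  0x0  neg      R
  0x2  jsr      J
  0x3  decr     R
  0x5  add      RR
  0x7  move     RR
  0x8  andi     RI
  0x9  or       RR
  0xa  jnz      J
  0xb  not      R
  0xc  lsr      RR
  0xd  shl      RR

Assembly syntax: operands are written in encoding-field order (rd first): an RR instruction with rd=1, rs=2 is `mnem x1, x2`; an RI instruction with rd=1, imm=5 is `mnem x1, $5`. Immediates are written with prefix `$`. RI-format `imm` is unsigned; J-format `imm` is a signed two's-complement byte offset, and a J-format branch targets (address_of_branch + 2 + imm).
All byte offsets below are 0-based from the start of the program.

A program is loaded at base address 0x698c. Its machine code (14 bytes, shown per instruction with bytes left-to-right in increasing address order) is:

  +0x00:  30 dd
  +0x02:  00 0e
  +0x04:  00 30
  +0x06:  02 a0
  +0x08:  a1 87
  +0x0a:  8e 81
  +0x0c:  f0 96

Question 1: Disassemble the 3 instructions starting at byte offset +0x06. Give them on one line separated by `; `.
@+06  little-endian(02 a0) = 0xa002
  opcode bits[15:12]=0xa: jnz/J
  imm@[11:0]=0x2 ⇒ $2
@+08  little-endian(a1 87) = 0x87a1
  opcode bits[15:12]=0x8: andi/RI
  rd@[11:8]=0x7 ⇒ x7
  imm@[7:0]=0xa1 ⇒ $161
@+0a  little-endian(8e 81) = 0x818e
  opcode bits[15:12]=0x8: andi/RI
  rd@[11:8]=0x1 ⇒ x1
  imm@[7:0]=0x8e ⇒ $142

jnz $2; andi x7, $161; andi x1, $142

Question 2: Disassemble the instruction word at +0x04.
decr x0

+0x04: 00 30 ⇒ word 0x3000 (little)
  op=0x3000>>12=0x3 ⇒ decr (R)
  rd@[11:8]=0x0 ⇒ x0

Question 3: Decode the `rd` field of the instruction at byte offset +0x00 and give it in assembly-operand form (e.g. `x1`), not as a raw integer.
@+00  little-endian(30 dd) = 0xdd30
  opcode bits[15:12]=0xd: shl/RR
  rd@[11:8]=0xd ⇒ x13
  rs@[7:4]=0x3 ⇒ x3

x13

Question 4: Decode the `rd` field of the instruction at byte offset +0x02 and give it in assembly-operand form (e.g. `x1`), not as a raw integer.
x14

+0x02: 00 0e ⇒ word 0x0e00 (little)
  opcode bits[15:12]=0x0: neg/R
  rd@[11:8]=0xe ⇒ x14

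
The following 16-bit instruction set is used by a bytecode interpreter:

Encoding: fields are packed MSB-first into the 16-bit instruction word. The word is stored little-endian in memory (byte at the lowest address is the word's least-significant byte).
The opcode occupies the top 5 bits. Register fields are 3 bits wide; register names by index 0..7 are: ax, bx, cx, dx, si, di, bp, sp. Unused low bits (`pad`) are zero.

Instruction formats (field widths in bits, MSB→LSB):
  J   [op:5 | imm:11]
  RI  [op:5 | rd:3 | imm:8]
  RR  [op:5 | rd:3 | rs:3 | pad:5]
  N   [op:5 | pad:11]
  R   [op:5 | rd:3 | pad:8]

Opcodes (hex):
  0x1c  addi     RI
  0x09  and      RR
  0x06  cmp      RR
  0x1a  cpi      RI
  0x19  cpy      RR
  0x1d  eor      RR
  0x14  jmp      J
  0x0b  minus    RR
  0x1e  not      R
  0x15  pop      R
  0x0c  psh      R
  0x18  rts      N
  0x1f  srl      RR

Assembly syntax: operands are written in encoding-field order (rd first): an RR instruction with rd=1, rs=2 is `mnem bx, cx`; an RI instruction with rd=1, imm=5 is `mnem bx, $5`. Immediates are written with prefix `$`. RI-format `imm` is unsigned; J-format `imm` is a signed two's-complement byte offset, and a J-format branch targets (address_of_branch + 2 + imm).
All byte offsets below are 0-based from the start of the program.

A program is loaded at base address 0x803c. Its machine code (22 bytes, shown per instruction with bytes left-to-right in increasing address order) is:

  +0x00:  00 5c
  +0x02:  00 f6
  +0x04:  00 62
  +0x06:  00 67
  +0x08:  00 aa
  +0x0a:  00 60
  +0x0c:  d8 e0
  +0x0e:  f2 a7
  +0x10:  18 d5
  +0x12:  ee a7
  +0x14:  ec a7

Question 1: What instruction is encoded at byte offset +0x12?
off 0x12: read ee a7 as little → 0xa7ee
  op=0xa7ee>>11=0x14 ⇒ jmp (J)
  [10:0] imm=2030 (s11→-18) = $-18

jmp $-18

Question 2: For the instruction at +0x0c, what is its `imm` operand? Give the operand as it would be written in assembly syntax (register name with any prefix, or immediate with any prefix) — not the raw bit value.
@+0c  little-endian(d8 e0) = 0xe0d8
  top 5b → 0x1c → addi [RI]
  rd: (w>>8)&0x7=0x0 → ax
  imm: (w>>0)&0xff=0xd8 → $216

$216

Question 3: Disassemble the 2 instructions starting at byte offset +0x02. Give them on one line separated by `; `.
not bp; psh cx

[02] 00 f6 → 0xf600
  top 5b → 0x1e → not [R]
  rd: (w>>8)&0x7=0x6 → bp
[04] 00 62 → 0x6200
  top 5b → 0xc → psh [R]
  rd: (w>>8)&0x7=0x2 → cx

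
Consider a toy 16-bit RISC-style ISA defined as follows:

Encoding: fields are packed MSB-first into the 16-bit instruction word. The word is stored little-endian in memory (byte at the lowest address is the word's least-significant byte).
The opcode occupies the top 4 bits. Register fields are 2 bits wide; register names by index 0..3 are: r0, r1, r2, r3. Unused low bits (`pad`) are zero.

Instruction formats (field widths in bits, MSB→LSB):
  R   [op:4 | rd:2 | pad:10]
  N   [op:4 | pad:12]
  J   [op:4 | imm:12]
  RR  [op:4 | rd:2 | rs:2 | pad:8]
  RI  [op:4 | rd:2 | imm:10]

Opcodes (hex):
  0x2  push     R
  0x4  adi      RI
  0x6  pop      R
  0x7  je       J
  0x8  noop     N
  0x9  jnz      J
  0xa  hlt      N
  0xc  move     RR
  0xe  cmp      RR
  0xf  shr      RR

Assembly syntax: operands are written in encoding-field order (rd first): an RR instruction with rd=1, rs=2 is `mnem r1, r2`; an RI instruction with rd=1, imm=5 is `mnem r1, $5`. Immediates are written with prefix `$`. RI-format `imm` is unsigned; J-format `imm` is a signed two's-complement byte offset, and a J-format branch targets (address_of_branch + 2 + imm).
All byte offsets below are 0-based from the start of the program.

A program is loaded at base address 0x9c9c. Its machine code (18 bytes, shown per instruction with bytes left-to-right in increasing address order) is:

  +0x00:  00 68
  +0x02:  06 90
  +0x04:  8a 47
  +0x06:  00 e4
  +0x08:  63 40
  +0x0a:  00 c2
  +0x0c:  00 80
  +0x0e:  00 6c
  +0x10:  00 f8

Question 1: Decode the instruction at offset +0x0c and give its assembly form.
noop

[0c] 00 80 → 0x8000
  opcode bits[15:12]=0x8: noop/N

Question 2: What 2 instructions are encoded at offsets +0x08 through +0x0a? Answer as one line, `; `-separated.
adi r0, $99; move r0, r2

[08] 63 40 → 0x4063
  op=0x4063>>12=0x4 ⇒ adi (RI)
  [11:10] rd=0 = r0
  [9:0] imm=99 = $99
[0a] 00 c2 → 0xc200
  op=0xc200>>12=0xc ⇒ move (RR)
  [11:10] rd=0 = r0
  [9:8] rs=2 = r2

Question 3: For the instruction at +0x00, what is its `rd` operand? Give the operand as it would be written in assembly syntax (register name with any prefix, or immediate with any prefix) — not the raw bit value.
off 0x00: read 00 68 as little → 0x6800
  top 4b → 0x6 → pop [R]
  rd@[11:10]=0x2 ⇒ r2

r2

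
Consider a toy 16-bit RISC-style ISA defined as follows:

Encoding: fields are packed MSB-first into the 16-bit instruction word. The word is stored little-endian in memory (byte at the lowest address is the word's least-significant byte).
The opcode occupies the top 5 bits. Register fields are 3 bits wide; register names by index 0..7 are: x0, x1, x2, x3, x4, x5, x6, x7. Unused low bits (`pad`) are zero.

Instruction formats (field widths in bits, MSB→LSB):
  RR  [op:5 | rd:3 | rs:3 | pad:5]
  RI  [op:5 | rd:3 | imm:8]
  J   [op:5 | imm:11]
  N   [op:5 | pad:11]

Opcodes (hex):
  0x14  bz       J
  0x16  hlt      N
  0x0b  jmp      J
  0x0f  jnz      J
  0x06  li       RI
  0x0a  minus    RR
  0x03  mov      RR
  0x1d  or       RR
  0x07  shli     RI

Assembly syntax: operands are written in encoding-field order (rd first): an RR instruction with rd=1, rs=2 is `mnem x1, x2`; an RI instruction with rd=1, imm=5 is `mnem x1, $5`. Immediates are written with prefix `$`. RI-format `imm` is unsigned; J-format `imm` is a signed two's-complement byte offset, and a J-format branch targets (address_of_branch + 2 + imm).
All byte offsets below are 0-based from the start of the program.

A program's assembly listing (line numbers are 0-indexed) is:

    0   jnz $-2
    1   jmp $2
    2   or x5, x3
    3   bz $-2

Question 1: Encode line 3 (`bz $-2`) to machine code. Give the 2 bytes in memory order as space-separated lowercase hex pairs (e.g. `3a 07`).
fe a7

3. bz fields op=0x14:5|imm=-2:11 → word a7feh → fe a7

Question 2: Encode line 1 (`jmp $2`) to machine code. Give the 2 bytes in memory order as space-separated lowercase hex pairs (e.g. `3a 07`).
L1: jmp op=0xb:5|imm=2:11 ⇒ 0x5802 ⇒ little 02 58

02 58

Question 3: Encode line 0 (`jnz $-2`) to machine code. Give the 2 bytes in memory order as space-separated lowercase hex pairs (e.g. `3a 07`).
L0: jnz op=0xf:5|imm=-2:11 ⇒ 0x7ffe ⇒ little fe 7f

fe 7f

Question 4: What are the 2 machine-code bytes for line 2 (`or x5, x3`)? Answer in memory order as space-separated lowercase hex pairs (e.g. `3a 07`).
L2: or op=0x1d:5|rd=5:3|rs=3:3|pad=0:5 ⇒ 0xed60 ⇒ little 60 ed

60 ed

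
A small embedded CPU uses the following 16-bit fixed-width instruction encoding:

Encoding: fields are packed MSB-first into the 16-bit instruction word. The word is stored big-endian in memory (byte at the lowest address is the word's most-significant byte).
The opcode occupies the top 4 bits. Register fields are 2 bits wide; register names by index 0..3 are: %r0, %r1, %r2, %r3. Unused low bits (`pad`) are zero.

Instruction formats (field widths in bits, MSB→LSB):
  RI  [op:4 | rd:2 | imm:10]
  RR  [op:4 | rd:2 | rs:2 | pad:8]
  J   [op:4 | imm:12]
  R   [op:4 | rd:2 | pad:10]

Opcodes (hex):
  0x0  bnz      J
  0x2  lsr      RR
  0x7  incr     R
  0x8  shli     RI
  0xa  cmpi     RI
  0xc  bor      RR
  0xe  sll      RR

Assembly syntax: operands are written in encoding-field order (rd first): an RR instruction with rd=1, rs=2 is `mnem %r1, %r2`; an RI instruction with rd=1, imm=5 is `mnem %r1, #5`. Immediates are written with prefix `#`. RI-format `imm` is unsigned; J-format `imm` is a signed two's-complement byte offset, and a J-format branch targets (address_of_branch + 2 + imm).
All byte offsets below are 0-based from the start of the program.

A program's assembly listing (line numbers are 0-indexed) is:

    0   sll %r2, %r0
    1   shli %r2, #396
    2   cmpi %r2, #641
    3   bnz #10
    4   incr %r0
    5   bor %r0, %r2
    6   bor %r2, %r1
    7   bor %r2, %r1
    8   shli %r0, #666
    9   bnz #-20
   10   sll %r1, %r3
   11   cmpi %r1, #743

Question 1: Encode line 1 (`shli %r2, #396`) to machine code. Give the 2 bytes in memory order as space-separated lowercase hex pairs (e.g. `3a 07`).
L1: shli op=0x8:4|rd=2:2|imm=396:10 ⇒ 0x898c ⇒ big 89 8c

89 8c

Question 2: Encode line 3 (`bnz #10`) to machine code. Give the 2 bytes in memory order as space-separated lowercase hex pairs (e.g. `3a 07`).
3. bnz fields op=0x0:4|imm=10:12 → word 000ah → 00 0a

00 0a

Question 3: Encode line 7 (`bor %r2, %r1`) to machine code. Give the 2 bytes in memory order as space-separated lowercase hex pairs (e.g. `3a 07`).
c9 00

line 7 (bor): pack op=0xc:4|rd=2:2|rs=1:2|pad=0:8 = 0xc900; big→ c9 00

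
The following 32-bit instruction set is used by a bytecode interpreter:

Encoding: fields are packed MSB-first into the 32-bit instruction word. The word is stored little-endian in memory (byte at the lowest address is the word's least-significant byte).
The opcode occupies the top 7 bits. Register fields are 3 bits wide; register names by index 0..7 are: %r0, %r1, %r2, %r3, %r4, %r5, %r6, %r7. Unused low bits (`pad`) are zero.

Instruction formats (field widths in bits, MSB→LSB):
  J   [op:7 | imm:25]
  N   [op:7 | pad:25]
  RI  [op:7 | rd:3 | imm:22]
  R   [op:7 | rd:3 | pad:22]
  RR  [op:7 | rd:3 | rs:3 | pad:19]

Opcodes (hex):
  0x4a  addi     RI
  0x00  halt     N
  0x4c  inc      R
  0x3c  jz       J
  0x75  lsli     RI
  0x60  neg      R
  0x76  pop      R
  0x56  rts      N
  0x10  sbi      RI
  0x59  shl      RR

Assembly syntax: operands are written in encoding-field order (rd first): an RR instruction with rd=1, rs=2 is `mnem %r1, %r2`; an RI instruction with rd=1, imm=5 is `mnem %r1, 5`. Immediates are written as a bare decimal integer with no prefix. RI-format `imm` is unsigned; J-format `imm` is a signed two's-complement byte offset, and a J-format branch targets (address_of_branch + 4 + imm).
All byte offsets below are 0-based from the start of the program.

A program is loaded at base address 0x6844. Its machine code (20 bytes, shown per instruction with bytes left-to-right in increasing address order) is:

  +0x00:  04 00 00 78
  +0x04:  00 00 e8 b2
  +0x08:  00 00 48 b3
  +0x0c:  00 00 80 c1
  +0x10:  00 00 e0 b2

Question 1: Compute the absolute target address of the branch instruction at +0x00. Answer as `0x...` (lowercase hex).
0x684c

@+00  little-endian(04 00 00 78) = 0x78000004
  top 7b → 0x3c → jz [J]
  [24:0] imm=4 = 4
  target = base 0x6844 + off 0x00 + 4 + imm 4 = 0x684c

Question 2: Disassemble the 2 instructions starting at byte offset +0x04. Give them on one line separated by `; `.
off 0x04: read 00 00 e8 b2 as little → 0xb2e80000
  top 7b → 0x59 → shl [RR]
  rd: (w>>22)&0x7=0x3 → %r3
  rs: (w>>19)&0x7=0x5 → %r5
off 0x08: read 00 00 48 b3 as little → 0xb3480000
  top 7b → 0x59 → shl [RR]
  rd: (w>>22)&0x7=0x5 → %r5
  rs: (w>>19)&0x7=0x1 → %r1

shl %r3, %r5; shl %r5, %r1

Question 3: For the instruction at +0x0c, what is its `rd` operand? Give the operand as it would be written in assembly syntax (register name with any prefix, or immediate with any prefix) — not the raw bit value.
[0c] 00 00 80 c1 → 0xc1800000
  op=0xc1800000>>25=0x60 ⇒ neg (R)
  [24:22] rd=6 = %r6

%r6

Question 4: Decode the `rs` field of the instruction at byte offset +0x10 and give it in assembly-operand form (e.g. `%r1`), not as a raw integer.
off 0x10: read 00 00 e0 b2 as little → 0xb2e00000
  top 7b → 0x59 → shl [RR]
  rd: (w>>22)&0x7=0x3 → %r3
  rs: (w>>19)&0x7=0x4 → %r4

%r4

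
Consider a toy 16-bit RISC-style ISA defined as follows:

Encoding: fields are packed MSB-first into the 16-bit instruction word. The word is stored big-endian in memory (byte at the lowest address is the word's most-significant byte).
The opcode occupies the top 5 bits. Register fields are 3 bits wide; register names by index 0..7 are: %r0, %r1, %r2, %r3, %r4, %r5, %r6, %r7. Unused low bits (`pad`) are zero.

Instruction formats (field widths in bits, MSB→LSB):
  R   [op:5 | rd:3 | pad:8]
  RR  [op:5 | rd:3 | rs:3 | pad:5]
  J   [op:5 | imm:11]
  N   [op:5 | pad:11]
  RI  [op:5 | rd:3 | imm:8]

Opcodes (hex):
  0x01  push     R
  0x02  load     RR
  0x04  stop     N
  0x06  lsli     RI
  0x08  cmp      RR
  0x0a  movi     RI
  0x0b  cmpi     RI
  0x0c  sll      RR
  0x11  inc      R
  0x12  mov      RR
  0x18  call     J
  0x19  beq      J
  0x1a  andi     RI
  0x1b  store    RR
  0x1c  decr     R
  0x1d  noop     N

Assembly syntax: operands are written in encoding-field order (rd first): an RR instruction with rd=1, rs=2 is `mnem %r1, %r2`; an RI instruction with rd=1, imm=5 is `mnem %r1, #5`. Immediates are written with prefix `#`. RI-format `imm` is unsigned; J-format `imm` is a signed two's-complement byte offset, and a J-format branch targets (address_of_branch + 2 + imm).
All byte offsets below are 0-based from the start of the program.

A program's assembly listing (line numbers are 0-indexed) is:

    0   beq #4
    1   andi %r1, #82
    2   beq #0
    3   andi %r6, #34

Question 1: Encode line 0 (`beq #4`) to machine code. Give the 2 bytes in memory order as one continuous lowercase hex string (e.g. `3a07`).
line 0 (beq): pack op=0x19:5|imm=4:11 = 0xc804; big→ c8 04

c804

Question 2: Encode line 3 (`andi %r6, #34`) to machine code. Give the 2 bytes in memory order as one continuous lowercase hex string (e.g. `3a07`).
line 3 (andi): pack op=0x1a:5|rd=6:3|imm=34:8 = 0xd622; big→ d6 22

d622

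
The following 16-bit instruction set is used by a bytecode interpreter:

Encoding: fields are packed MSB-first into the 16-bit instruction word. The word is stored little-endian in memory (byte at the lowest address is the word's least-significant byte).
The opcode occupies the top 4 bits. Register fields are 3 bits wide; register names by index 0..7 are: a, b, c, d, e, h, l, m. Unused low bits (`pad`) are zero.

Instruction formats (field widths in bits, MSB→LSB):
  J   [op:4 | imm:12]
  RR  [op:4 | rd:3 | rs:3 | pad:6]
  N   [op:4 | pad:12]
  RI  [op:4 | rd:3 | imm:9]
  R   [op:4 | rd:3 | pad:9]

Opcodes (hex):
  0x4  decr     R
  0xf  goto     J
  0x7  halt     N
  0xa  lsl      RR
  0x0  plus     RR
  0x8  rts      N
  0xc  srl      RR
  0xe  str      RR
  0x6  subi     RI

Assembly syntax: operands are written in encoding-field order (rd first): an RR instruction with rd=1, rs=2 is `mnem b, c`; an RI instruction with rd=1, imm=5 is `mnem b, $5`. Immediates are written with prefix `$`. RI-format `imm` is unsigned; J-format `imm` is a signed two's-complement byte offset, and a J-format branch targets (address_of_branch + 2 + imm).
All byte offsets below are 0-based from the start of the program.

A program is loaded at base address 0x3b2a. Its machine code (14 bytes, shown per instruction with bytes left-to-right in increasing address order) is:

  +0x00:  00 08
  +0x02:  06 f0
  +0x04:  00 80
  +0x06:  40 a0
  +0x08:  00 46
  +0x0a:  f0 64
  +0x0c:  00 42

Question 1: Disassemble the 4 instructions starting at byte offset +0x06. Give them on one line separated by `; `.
@+06  little-endian(40 a0) = 0xa040
  top 4b → 0xa → lsl [RR]
  rd@[11:9]=0x0 ⇒ a
  rs@[8:6]=0x1 ⇒ b
@+08  little-endian(00 46) = 0x4600
  top 4b → 0x4 → decr [R]
  rd@[11:9]=0x3 ⇒ d
@+0a  little-endian(f0 64) = 0x64f0
  top 4b → 0x6 → subi [RI]
  rd@[11:9]=0x2 ⇒ c
  imm@[8:0]=0xf0 ⇒ $240
@+0c  little-endian(00 42) = 0x4200
  top 4b → 0x4 → decr [R]
  rd@[11:9]=0x1 ⇒ b

lsl a, b; decr d; subi c, $240; decr b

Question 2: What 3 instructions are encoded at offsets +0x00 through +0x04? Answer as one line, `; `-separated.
@+00  little-endian(00 08) = 0x0800
  opcode bits[15:12]=0x0: plus/RR
  [11:9] rd=4 = e
  [8:6] rs=0 = a
@+02  little-endian(06 f0) = 0xf006
  opcode bits[15:12]=0xf: goto/J
  [11:0] imm=6 = $6
@+04  little-endian(00 80) = 0x8000
  opcode bits[15:12]=0x8: rts/N

plus e, a; goto $6; rts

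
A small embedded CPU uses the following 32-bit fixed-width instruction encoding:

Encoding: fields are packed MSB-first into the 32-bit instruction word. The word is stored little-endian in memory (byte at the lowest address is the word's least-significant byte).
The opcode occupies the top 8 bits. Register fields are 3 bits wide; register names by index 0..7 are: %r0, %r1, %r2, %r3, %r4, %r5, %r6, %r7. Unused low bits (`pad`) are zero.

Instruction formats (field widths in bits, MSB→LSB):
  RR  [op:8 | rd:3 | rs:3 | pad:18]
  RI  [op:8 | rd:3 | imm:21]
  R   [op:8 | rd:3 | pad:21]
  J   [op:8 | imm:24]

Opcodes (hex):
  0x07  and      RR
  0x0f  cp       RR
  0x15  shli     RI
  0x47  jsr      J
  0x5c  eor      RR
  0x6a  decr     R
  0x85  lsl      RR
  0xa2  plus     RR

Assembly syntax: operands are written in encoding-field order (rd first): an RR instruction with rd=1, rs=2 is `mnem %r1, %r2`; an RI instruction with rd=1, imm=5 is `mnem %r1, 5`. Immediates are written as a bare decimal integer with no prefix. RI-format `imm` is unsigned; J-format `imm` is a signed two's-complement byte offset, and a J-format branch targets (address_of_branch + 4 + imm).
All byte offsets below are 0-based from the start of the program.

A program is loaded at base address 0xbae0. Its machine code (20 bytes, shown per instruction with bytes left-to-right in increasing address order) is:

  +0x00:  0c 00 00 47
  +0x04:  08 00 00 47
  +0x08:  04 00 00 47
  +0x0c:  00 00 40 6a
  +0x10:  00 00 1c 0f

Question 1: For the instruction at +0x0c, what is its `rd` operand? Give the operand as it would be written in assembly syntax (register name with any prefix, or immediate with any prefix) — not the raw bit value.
@+0c  little-endian(00 00 40 6a) = 0x6a400000
  opcode bits[31:24]=0x6a: decr/R
  rd: (w>>21)&0x7=0x2 → %r2

%r2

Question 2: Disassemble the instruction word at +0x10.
[10] 00 00 1c 0f → 0x0f1c0000
  top 8b → 0xf → cp [RR]
  rd: (w>>21)&0x7=0x0 → %r0
  rs: (w>>18)&0x7=0x7 → %r7

cp %r0, %r7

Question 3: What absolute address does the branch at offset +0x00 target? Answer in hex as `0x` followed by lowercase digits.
off 0x00: read 0c 00 00 47 as little → 0x4700000c
  op=0x4700000c>>24=0x47 ⇒ jsr (J)
  imm@[23:0]=0xc ⇒ 12
  target = base 0xbae0 + off 0x00 + 4 + imm 12 = 0xbaf0

0xbaf0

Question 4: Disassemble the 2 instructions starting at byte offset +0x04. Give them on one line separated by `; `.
jsr 8; jsr 4

@+04  little-endian(08 00 00 47) = 0x47000008
  top 8b → 0x47 → jsr [J]
  imm: (w>>0)&0xffffff=0x8 → 8
@+08  little-endian(04 00 00 47) = 0x47000004
  top 8b → 0x47 → jsr [J]
  imm: (w>>0)&0xffffff=0x4 → 4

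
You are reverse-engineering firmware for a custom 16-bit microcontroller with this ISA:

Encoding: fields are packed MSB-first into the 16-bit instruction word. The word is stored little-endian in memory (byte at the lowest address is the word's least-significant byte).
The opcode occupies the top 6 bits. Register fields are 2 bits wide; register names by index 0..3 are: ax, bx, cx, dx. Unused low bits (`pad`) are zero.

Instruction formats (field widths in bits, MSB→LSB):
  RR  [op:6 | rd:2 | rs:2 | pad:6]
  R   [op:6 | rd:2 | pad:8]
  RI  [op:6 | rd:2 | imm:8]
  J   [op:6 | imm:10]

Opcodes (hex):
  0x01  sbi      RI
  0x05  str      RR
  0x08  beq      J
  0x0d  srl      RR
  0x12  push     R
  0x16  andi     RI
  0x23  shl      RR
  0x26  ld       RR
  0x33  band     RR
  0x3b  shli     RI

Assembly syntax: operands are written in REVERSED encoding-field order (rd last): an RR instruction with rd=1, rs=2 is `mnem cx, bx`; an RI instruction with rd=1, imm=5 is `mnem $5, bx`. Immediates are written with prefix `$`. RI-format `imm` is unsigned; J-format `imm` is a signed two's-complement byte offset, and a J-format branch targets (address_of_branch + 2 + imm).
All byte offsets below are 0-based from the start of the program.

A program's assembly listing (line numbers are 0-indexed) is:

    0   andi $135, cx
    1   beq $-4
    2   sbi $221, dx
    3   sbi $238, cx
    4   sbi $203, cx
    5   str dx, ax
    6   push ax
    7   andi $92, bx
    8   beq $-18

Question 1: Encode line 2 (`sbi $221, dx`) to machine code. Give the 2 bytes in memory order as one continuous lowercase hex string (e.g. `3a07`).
dd07

L2: sbi op=0x1:6|rd=3:2|imm=221:8 ⇒ 0x07dd ⇒ little dd 07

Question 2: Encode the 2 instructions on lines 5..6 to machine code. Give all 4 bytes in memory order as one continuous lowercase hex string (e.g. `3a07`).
c0140048

5. str fields op=0x5:6|rd=0:2|rs=3:2|pad=0:6 → word 14c0h → c0 14
6. push fields op=0x12:6|rd=0:2|pad=0:8 → word 4800h → 00 48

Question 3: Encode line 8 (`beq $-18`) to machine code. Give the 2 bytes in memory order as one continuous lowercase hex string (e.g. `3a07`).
ee23

line 8 (beq): pack op=0x8:6|imm=-18:10 = 0x23ee; little→ ee 23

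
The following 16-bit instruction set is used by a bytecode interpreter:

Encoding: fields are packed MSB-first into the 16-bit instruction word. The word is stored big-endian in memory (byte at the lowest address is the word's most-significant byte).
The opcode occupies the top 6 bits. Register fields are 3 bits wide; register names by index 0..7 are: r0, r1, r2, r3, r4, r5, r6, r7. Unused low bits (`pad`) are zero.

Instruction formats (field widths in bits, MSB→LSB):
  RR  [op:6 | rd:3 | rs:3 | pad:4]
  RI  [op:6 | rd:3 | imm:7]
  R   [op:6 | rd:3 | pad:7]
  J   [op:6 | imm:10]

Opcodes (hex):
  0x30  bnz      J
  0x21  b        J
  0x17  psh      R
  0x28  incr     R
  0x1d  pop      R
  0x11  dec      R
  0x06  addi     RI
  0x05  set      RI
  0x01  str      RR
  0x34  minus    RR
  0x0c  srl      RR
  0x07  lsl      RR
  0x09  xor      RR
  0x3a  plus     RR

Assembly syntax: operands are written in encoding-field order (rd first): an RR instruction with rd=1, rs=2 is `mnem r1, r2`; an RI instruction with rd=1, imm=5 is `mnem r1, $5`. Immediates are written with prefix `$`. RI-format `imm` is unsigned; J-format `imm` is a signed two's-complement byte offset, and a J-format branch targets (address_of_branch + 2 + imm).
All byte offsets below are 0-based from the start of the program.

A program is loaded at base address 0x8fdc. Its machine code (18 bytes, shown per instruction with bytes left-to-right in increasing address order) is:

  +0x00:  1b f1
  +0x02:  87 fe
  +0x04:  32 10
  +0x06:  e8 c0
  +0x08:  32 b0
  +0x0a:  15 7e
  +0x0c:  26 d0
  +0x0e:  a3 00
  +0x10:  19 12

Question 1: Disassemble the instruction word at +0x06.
+0x06: e8 c0 ⇒ word 0xe8c0 (big)
  opcode bits[15:10]=0x3a: plus/RR
  rd@[9:7]=0x1 ⇒ r1
  rs@[6:4]=0x4 ⇒ r4

plus r1, r4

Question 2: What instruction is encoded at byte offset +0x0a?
set r2, $126

[0a] 15 7e → 0x157e
  top 6b → 0x5 → set [RI]
  [9:7] rd=2 = r2
  [6:0] imm=126 = $126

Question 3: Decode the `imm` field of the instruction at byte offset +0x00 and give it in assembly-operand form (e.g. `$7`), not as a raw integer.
$113

off 0x00: read 1b f1 as big → 0x1bf1
  top 6b → 0x6 → addi [RI]
  rd@[9:7]=0x7 ⇒ r7
  imm@[6:0]=0x71 ⇒ $113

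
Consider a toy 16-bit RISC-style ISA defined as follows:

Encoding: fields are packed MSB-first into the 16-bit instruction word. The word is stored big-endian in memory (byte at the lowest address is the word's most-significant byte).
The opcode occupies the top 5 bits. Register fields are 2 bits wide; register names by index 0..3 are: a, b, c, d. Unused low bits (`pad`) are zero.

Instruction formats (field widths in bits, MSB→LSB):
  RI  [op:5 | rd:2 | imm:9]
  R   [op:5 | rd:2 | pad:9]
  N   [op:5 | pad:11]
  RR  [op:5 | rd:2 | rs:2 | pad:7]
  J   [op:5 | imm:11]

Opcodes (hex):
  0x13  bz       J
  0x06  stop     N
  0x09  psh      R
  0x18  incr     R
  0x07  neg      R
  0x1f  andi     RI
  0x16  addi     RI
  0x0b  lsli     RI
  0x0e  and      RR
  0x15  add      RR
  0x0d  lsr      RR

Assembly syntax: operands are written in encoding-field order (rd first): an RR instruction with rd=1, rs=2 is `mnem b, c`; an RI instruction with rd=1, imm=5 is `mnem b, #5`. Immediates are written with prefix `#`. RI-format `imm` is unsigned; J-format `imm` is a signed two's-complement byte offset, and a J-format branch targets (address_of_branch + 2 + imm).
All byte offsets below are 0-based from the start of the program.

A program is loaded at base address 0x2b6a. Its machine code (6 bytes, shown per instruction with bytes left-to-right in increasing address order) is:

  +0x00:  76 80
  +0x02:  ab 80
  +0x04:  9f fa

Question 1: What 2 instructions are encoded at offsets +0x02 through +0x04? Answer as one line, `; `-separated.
+0x02: ab 80 ⇒ word 0xab80 (big)
  top 5b → 0x15 → add [RR]
  rd: (w>>9)&0x3=0x1 → b
  rs: (w>>7)&0x3=0x3 → d
+0x04: 9f fa ⇒ word 0x9ffa (big)
  top 5b → 0x13 → bz [J]
  imm: (w>>0)&0x7ff=0x7fa (s11→-6) → #-6

add b, d; bz #-6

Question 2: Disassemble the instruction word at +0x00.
off 0x00: read 76 80 as big → 0x7680
  op=0x7680>>11=0xe ⇒ and (RR)
  rd: (w>>9)&0x3=0x3 → d
  rs: (w>>7)&0x3=0x1 → b

and d, b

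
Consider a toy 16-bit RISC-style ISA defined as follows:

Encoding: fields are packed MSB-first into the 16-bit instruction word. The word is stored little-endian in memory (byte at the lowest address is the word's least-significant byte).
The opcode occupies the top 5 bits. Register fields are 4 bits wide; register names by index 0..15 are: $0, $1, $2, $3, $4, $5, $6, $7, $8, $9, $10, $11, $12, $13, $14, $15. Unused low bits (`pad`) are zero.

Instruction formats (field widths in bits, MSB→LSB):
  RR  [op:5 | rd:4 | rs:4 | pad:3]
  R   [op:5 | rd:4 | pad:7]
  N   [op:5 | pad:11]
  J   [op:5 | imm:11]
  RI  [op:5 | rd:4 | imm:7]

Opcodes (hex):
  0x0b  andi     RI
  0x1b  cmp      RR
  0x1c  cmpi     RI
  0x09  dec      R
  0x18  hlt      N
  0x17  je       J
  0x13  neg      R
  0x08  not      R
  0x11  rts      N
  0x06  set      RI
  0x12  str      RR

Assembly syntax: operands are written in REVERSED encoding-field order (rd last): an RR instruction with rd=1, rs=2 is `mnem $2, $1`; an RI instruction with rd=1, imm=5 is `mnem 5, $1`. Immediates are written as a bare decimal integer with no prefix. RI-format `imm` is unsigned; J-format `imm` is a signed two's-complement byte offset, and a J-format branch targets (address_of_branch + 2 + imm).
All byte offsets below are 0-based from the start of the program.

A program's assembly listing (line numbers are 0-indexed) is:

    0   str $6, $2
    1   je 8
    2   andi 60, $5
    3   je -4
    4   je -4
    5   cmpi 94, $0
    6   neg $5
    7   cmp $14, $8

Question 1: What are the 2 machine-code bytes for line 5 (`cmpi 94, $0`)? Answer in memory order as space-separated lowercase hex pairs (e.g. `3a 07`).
line 5 (cmpi): pack op=0x1c:5|rd=0:4|imm=94:7 = 0xe05e; little→ 5e e0

5e e0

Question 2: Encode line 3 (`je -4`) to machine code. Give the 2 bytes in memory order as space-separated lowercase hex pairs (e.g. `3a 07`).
fc bf

3. je fields op=0x17:5|imm=-4:11 → word bffch → fc bf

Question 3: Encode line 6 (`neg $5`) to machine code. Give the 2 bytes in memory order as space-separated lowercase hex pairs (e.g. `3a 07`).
80 9a

L6: neg op=0x13:5|rd=5:4|pad=0:7 ⇒ 0x9a80 ⇒ little 80 9a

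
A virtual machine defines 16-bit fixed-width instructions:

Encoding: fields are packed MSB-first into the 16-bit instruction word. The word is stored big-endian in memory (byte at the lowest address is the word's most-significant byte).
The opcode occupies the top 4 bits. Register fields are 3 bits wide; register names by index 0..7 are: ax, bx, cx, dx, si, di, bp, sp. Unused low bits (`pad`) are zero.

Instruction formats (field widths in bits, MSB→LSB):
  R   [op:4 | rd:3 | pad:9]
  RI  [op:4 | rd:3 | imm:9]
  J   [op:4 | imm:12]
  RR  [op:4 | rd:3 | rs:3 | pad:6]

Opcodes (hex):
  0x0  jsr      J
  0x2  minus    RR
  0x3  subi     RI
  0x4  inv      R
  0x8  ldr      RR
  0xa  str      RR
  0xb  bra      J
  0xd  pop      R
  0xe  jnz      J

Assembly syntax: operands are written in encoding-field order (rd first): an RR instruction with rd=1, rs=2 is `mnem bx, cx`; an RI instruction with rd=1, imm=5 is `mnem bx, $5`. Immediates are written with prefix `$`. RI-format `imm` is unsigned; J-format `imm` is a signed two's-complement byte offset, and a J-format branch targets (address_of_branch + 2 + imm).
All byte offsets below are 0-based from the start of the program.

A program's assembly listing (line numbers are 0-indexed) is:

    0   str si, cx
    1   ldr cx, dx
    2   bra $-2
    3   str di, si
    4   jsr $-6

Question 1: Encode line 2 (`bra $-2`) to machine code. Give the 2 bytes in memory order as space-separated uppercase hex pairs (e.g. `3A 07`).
BF FE

2. bra fields op=0xb:4|imm=-2:12 → word bffeh → bf fe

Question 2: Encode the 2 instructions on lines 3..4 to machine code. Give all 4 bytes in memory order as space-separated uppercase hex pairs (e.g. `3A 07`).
AB 00 0F FA

line 3 (str): pack op=0xa:4|rd=5:3|rs=4:3|pad=0:6 = 0xab00; big→ ab 00
line 4 (jsr): pack op=0x0:4|imm=-6:12 = 0x0ffa; big→ 0f fa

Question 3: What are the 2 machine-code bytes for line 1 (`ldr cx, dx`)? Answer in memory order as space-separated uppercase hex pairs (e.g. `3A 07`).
line 1 (ldr): pack op=0x8:4|rd=2:3|rs=3:3|pad=0:6 = 0x84c0; big→ 84 c0

84 C0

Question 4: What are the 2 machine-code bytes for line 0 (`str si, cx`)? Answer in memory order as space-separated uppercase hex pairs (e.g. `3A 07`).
0. str fields op=0xa:4|rd=4:3|rs=2:3|pad=0:6 → word a880h → a8 80

A8 80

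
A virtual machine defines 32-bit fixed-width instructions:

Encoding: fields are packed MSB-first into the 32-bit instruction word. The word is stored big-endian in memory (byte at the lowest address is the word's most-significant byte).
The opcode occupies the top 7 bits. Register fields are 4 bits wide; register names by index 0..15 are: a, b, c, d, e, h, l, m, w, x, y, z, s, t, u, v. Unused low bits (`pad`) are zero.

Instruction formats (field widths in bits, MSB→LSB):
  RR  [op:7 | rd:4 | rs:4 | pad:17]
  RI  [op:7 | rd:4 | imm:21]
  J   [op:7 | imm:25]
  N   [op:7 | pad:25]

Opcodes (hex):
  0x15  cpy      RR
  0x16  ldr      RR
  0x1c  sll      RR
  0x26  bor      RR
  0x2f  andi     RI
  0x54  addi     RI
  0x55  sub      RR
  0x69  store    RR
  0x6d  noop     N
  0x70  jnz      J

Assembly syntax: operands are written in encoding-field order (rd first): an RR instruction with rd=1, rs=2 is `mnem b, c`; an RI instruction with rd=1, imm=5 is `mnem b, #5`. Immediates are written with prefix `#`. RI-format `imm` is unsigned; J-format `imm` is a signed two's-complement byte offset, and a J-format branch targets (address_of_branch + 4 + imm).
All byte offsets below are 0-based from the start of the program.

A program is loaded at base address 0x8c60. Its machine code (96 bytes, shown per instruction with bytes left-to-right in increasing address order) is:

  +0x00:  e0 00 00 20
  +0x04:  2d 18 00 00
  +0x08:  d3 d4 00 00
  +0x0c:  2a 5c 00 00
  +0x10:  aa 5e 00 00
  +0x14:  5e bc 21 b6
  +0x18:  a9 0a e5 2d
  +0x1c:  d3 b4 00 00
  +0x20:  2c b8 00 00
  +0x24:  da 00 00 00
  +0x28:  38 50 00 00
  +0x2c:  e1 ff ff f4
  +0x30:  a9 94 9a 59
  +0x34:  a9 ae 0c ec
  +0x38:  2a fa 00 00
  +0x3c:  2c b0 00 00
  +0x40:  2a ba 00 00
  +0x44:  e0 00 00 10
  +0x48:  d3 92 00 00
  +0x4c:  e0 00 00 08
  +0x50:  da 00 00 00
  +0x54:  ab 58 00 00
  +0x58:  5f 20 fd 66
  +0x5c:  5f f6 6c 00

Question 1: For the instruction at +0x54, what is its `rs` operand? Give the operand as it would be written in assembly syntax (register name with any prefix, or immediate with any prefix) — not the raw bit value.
s

[54] ab 58 00 00 → 0xab580000
  top 7b → 0x55 → sub [RR]
  [24:21] rd=10 = y
  [20:17] rs=12 = s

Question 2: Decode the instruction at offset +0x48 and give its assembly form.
[48] d3 92 00 00 → 0xd3920000
  opcode bits[31:25]=0x69: store/RR
  [24:21] rd=12 = s
  [20:17] rs=9 = x

store s, x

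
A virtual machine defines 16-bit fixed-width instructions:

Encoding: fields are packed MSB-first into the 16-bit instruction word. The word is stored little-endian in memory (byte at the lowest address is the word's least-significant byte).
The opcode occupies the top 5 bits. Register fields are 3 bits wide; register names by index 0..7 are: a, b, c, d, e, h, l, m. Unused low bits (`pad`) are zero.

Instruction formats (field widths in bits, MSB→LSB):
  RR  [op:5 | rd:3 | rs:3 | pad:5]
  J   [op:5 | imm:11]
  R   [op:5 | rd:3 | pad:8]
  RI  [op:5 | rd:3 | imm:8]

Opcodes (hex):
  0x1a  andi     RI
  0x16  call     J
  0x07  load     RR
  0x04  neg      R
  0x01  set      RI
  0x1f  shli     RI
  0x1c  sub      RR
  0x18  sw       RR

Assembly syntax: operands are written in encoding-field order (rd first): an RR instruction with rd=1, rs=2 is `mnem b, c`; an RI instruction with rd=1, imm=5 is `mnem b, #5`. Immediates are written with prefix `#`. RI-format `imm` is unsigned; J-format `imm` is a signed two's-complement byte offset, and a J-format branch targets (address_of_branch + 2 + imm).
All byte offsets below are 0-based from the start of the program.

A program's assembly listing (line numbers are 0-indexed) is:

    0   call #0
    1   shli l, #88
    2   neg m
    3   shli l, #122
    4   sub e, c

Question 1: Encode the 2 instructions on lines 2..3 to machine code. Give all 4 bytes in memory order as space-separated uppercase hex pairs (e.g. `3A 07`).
00 27 7A FE

line 2 (neg): pack op=0x4:5|rd=7:3|pad=0:8 = 0x2700; little→ 00 27
line 3 (shli): pack op=0x1f:5|rd=6:3|imm=122:8 = 0xfe7a; little→ 7a fe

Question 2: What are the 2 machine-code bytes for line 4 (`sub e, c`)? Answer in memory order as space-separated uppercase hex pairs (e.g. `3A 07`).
40 E4

line 4 (sub): pack op=0x1c:5|rd=4:3|rs=2:3|pad=0:5 = 0xe440; little→ 40 e4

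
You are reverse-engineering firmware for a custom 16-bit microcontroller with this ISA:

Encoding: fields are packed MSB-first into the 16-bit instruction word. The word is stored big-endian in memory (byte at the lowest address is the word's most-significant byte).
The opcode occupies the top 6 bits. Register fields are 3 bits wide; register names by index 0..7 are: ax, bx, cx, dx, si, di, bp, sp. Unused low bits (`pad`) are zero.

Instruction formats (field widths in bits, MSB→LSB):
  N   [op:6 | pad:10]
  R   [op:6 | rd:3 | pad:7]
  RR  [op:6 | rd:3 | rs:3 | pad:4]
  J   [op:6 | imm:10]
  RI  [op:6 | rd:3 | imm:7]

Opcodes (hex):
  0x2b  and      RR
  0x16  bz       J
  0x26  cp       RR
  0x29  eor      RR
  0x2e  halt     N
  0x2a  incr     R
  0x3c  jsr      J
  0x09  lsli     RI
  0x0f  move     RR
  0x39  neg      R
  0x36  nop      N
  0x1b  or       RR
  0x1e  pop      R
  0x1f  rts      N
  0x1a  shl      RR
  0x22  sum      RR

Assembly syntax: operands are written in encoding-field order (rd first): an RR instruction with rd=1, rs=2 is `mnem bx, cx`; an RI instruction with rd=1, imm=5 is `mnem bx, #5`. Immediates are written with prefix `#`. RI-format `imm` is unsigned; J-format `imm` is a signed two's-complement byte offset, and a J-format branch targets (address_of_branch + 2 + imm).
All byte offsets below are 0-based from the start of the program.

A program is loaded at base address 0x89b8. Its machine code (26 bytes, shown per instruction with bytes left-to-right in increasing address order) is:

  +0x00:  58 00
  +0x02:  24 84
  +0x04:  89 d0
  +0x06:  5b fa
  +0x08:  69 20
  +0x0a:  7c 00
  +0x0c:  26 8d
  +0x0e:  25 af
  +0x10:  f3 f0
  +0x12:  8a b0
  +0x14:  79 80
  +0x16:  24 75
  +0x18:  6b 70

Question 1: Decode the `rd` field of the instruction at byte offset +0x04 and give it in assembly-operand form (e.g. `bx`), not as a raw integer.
dx

+0x04: 89 d0 ⇒ word 0x89d0 (big)
  top 6b → 0x22 → sum [RR]
  rd: (w>>7)&0x7=0x3 → dx
  rs: (w>>4)&0x7=0x5 → di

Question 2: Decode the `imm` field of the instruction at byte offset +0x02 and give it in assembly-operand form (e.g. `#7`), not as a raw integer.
@+02  big-endian(24 84) = 0x2484
  op=0x2484>>10=0x9 ⇒ lsli (RI)
  [9:7] rd=1 = bx
  [6:0] imm=4 = #4

#4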